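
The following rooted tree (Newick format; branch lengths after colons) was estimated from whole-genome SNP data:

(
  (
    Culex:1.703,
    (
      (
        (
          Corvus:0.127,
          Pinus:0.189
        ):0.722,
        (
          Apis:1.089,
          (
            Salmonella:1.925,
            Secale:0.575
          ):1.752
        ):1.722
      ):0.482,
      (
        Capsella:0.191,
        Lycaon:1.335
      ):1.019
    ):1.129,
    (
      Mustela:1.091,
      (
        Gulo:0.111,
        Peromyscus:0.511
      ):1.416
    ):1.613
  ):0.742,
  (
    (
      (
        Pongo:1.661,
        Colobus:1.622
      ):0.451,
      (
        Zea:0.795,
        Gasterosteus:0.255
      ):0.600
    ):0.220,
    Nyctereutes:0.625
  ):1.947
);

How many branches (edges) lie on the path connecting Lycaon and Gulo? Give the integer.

The MRCA of Lycaon and Gulo is the node subtending (Culex,(((Corvus,Pinus),(Apis,(Salmonella,Secale))),(Capsella,Lycaon)),(Mustela,(Gulo,Peromyscus))).
From Lycaon up to that node: 3 branches. From Gulo up to the same node: 3 branches. Total: 3 + 3 = 6.

6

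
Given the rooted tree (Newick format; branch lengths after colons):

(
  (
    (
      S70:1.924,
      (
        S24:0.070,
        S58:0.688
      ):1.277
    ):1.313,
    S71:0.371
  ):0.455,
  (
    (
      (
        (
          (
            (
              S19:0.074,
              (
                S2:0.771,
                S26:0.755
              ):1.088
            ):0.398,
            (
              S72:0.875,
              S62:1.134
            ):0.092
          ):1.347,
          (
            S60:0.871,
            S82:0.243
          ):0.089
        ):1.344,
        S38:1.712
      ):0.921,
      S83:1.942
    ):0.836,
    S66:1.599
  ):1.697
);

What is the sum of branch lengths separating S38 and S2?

The path runs S38 → … → MRCA → … → S2; the MRCA is the node subtending ((((S19,(S2,S26)),(S72,S62)),(S60,S82)),S38).
Branch lengths along that path: 1.712 + 1.344 + 1.347 + 0.398 + 1.088 + 0.771 = 6.660.

6.660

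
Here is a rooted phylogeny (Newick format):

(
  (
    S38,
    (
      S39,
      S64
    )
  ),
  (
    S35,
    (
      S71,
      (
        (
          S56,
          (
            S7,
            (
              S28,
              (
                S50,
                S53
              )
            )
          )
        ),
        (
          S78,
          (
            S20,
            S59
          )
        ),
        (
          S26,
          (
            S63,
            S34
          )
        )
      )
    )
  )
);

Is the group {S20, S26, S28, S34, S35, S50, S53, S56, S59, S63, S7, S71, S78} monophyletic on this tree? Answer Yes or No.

Yes

The most recent common ancestor of these taxa subtends (S35,(S71,((S56,(S7,(S28,(S50,S53)))),(S78,(S20,S59)),(S26,(S63,S34))))).
That clade has exactly 13 tips — every listed taxon and nothing else — so the group is monophyletic.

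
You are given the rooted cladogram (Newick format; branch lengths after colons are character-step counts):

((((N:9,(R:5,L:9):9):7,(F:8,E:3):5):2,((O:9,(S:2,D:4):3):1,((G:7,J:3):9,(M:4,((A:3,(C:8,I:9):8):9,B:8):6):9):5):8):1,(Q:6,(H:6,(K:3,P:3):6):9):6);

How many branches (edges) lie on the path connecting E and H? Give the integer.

The MRCA of E and H is the root of the tree.
From E up to that node: 4 branches. From H up to the same node: 3 branches. Total: 4 + 3 = 7.

7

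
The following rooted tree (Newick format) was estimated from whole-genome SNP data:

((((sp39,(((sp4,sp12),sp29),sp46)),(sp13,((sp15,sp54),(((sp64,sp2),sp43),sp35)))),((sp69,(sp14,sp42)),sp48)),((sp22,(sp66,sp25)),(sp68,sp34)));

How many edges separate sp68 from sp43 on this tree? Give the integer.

The MRCA of sp68 and sp43 is the root of the tree.
From sp68 up to that node: 3 branches. From sp43 up to the same node: 7 branches. Total: 3 + 7 = 10.

10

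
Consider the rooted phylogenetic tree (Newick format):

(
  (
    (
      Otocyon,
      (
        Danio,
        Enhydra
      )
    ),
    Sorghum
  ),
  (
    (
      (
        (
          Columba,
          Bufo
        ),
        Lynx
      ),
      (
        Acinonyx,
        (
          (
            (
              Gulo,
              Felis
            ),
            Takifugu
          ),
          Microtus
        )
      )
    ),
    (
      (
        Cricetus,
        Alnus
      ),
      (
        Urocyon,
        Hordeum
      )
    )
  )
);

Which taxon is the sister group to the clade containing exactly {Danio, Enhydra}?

Otocyon

The clade containing exactly {Danio, Enhydra} attaches to the tree at the node subtending (Otocyon,(Danio,Enhydra)).
The other lineage descending from that same node — the sister group — is the single tip Otocyon.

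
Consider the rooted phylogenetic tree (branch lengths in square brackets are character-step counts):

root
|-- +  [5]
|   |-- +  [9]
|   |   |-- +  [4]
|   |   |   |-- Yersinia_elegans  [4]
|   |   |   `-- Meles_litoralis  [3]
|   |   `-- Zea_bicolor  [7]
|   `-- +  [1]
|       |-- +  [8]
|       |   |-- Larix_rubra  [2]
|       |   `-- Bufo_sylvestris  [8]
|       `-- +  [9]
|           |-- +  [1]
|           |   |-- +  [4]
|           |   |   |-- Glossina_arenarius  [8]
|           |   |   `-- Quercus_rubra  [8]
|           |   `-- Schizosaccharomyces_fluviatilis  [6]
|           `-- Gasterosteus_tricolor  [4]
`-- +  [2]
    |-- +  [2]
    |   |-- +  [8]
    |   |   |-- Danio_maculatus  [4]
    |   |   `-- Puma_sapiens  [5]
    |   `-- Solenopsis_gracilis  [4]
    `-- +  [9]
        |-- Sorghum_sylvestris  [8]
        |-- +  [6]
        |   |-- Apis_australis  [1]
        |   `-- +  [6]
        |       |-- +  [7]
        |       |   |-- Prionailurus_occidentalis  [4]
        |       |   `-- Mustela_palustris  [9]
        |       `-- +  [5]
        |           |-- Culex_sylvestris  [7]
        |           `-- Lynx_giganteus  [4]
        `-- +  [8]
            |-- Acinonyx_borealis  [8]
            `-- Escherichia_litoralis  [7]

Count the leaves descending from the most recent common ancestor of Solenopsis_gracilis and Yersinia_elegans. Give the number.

20

The MRCA of Solenopsis_gracilis and Yersinia_elegans is the root, so the clade is the entire tree.
That clade contains 20 terminal taxa: Acinonyx_borealis, Apis_australis, Bufo_sylvestris, Culex_sylvestris, Danio_maculatus, Escherichia_litoralis, Gasterosteus_tricolor, Glossina_arenarius, Larix_rubra, Lynx_giganteus, Meles_litoralis, Mustela_palustris, Prionailurus_occidentalis, Puma_sapiens, Quercus_rubra, Schizosaccharomyces_fluviatilis, Solenopsis_gracilis, Sorghum_sylvestris, Yersinia_elegans, Zea_bicolor.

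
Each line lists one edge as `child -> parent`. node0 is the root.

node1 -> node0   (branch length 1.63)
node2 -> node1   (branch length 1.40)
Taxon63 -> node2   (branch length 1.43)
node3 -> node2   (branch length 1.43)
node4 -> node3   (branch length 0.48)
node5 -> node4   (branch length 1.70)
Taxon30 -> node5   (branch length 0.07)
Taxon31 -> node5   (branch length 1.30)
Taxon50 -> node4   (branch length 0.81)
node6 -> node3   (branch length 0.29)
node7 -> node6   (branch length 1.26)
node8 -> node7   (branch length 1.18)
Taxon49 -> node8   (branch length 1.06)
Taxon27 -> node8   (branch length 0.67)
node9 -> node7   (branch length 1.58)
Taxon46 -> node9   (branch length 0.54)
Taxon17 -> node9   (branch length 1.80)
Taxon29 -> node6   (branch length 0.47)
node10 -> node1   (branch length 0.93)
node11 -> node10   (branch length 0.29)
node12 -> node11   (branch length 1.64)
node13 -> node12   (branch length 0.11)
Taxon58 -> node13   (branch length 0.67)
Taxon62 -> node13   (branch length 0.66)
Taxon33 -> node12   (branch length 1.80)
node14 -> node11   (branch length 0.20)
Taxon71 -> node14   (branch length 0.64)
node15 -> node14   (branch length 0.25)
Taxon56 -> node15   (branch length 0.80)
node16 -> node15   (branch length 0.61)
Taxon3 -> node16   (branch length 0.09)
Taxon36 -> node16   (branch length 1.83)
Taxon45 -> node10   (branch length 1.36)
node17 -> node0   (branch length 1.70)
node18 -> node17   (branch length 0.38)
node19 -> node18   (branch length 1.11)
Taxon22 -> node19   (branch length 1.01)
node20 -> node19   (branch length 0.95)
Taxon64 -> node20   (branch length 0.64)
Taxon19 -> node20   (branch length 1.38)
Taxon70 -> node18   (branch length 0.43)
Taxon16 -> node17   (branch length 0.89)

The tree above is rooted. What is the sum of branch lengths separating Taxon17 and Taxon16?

The path runs Taxon17 → … → MRCA → … → Taxon16; the MRCA is the root of the tree.
Branch lengths along that path: 1.80 + 1.58 + 1.26 + 0.29 + 1.43 + 1.40 + 1.63 + 1.70 + 0.89 = 11.98.

11.98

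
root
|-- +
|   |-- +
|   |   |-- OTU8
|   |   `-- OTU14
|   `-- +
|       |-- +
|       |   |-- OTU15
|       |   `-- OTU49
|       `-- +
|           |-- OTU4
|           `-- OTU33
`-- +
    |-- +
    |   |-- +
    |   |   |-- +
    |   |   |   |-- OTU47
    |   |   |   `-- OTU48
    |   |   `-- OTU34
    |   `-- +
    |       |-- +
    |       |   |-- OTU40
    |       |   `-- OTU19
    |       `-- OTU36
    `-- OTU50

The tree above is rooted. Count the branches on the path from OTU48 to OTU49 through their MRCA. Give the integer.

9

The MRCA of OTU48 and OTU49 is the root of the tree.
From OTU48 up to that node: 5 branches. From OTU49 up to the same node: 4 branches. Total: 5 + 4 = 9.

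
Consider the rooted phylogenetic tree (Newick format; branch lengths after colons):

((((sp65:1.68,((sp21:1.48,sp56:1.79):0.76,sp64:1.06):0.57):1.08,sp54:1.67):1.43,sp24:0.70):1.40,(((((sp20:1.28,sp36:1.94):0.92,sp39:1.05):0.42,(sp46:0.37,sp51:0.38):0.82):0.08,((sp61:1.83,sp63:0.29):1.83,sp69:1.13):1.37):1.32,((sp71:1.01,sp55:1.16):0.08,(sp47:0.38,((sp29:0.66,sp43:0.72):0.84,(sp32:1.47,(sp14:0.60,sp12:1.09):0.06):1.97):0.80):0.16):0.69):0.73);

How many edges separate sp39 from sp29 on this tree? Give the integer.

9

The MRCA of sp39 and sp29 is the node subtending (((((sp20,sp36),sp39),(sp46,sp51)),((sp61,sp63),sp69)),((sp71,sp55),(sp47,((sp29,sp43),(sp32,(sp14,sp12)))))).
From sp39 up to that node: 4 branches. From sp29 up to the same node: 5 branches. Total: 4 + 5 = 9.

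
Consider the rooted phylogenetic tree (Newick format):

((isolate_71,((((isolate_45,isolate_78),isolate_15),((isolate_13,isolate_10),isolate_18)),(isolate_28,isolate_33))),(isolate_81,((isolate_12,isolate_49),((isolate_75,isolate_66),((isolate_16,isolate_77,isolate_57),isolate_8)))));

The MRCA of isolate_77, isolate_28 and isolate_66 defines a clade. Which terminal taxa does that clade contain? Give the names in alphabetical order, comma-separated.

Tracing isolate_77: it sits inside (isolate_16,isolate_77,isolate_57).
Tracing isolate_28: it sits inside (isolate_28,isolate_33).
Tracing isolate_66: it sits inside (isolate_75,isolate_66).
The smallest clade enclosing all 3 is the whole tree (their MRCA is the root), so the answer is all 18 tips in alphabetical order.

isolate_10, isolate_12, isolate_13, isolate_15, isolate_16, isolate_18, isolate_28, isolate_33, isolate_45, isolate_49, isolate_57, isolate_66, isolate_71, isolate_75, isolate_77, isolate_78, isolate_8, isolate_81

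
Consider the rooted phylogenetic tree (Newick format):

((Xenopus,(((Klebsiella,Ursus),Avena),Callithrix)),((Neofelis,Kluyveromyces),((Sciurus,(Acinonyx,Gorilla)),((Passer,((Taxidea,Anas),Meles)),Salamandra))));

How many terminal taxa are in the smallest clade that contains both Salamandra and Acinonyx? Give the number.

The MRCA of Salamandra and Acinonyx is the node subtending ((Sciurus,(Acinonyx,Gorilla)),((Passer,((Taxidea,Anas),Meles)),Salamandra)).
That clade contains 8 terminal taxa: Acinonyx, Anas, Gorilla, Meles, Passer, Salamandra, Sciurus, Taxidea.

8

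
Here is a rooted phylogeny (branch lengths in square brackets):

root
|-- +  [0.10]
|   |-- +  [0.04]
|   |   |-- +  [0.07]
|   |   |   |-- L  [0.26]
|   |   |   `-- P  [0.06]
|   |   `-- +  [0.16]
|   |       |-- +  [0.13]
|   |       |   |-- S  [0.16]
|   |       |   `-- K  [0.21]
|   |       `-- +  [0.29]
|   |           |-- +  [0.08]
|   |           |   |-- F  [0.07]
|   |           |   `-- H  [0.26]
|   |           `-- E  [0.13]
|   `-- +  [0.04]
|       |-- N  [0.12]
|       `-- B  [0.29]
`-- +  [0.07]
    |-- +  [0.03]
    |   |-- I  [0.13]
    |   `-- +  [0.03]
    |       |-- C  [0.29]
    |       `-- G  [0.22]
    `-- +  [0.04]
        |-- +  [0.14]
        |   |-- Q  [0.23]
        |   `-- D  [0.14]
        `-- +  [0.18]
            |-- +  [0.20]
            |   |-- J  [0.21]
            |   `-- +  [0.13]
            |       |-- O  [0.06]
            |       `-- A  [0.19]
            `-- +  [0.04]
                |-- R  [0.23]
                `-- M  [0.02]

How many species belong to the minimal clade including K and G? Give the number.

The MRCA of K and G is the root, so the clade is the entire tree.
That clade contains 19 terminal taxa: A, B, C, D, E, F, G, H, I, J, K, L, M, N, O, P, Q, R, S.

19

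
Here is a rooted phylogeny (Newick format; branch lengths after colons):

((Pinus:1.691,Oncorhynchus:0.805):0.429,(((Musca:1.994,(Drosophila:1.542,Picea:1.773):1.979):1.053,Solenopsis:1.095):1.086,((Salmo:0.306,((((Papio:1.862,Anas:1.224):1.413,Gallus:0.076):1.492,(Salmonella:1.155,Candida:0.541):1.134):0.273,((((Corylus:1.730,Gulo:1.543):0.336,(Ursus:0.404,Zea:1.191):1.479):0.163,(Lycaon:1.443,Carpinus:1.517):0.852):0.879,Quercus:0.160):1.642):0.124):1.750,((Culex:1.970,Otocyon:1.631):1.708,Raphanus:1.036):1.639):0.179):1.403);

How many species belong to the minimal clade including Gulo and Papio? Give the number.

12

The MRCA of Gulo and Papio is the node subtending ((((Papio,Anas),Gallus),(Salmonella,Candida)),((((Corylus,Gulo),(Ursus,Zea)),(Lycaon,Carpinus)),Quercus)).
That clade contains 12 terminal taxa: Anas, Candida, Carpinus, Corylus, Gallus, Gulo, Lycaon, Papio, Quercus, Salmonella, Ursus, Zea.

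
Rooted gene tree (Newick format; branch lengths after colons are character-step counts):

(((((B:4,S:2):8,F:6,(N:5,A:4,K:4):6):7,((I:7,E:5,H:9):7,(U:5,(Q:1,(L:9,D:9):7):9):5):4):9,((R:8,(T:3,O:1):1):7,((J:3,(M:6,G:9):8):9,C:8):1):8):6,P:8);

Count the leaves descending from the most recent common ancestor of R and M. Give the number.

7

The MRCA of R and M is the node subtending ((R,(T,O)),((J,(M,G)),C)).
That clade contains 7 terminal taxa: C, G, J, M, O, R, T.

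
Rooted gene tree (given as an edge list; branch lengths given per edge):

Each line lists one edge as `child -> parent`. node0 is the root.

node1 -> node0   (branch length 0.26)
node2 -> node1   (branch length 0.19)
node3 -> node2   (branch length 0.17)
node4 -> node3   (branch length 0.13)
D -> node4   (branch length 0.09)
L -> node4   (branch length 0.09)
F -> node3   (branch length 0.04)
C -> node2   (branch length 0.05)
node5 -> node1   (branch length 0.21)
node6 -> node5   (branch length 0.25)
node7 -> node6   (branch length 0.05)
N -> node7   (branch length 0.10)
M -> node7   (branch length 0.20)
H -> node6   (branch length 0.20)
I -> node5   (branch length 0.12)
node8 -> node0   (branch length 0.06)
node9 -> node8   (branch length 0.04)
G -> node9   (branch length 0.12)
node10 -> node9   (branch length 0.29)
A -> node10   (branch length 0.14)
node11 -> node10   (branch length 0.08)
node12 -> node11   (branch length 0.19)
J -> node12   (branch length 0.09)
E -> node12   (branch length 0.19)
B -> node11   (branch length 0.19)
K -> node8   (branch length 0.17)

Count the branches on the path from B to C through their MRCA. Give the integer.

The MRCA of B and C is the root of the tree.
From B up to that node: 5 branches. From C up to the same node: 3 branches. Total: 5 + 3 = 8.

8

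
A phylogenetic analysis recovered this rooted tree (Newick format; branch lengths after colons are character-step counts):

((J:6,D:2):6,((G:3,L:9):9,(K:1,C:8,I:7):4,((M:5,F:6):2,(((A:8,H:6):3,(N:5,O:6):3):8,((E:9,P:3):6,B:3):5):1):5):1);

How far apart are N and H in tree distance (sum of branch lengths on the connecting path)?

The path runs N → … → MRCA → … → H; the MRCA is the node subtending ((A,H),(N,O)).
Branch lengths along that path: 5 + 3 + 3 + 6 = 17.

17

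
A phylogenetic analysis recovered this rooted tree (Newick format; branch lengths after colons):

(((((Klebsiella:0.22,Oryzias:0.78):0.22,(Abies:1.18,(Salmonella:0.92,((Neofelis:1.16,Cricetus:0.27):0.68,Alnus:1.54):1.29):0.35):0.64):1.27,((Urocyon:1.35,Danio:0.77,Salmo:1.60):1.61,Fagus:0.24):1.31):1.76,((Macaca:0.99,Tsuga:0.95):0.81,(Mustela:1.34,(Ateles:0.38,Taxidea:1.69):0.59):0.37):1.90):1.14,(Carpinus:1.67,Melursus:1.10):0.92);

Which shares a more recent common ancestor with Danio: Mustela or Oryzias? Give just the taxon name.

Oryzias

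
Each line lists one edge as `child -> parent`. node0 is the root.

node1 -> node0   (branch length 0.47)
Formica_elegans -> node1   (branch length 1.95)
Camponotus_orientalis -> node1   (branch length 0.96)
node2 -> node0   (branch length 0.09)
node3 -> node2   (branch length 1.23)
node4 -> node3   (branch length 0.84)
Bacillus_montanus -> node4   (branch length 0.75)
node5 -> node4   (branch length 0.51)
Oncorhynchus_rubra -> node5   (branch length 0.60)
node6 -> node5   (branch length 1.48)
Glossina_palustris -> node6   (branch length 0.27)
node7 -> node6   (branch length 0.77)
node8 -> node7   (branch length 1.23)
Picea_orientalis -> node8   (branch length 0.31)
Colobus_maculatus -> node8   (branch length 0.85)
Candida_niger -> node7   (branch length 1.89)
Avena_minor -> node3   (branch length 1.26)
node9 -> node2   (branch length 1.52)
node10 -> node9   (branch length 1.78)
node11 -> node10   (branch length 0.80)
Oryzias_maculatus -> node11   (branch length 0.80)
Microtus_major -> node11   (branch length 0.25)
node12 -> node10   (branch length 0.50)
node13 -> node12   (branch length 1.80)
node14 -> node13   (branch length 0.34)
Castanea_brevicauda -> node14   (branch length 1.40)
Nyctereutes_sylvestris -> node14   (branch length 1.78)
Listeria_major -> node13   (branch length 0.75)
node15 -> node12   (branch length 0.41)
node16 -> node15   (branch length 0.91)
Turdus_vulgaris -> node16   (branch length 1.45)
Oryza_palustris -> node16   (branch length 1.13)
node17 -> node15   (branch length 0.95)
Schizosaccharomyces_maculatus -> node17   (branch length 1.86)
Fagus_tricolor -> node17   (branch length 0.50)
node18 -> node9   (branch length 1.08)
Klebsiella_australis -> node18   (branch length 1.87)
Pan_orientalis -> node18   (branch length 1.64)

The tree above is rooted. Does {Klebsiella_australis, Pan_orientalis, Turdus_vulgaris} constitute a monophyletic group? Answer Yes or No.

No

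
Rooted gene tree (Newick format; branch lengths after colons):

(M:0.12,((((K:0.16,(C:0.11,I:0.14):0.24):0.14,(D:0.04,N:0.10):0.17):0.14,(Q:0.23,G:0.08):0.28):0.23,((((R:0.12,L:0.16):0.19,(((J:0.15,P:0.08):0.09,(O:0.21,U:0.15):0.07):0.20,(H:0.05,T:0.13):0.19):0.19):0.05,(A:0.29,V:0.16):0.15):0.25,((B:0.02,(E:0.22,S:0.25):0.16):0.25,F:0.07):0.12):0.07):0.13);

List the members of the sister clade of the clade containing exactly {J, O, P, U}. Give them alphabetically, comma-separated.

The clade containing exactly {J, O, P, U} attaches to the tree at the node subtending (((J,P),(O,U)),(H,T)).
The other lineage descending from that same node — the sister group — is (H,T); its 2 tips in alphabetical order are the answer.

H, T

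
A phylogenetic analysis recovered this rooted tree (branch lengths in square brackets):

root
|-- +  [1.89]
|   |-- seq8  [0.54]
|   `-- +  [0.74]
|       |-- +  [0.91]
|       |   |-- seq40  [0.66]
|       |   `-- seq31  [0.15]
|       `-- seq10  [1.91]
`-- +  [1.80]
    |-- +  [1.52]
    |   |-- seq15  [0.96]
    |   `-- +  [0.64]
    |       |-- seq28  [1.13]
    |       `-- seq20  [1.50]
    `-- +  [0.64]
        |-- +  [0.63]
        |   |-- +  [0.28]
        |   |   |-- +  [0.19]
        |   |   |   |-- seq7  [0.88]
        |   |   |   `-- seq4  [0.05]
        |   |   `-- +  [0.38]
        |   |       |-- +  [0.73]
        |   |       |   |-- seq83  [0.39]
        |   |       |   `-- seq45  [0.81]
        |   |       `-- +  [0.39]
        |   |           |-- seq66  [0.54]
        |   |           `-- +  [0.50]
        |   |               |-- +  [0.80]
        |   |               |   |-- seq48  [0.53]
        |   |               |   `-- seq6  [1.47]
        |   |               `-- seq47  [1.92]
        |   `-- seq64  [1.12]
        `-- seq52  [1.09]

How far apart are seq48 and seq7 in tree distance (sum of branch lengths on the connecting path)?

3.67

The path runs seq48 → … → MRCA → … → seq7; the MRCA is the node subtending ((seq7,seq4),((seq83,seq45),(seq66,((seq48,seq6),seq47)))).
Branch lengths along that path: 0.53 + 0.80 + 0.50 + 0.39 + 0.38 + 0.19 + 0.88 = 3.67.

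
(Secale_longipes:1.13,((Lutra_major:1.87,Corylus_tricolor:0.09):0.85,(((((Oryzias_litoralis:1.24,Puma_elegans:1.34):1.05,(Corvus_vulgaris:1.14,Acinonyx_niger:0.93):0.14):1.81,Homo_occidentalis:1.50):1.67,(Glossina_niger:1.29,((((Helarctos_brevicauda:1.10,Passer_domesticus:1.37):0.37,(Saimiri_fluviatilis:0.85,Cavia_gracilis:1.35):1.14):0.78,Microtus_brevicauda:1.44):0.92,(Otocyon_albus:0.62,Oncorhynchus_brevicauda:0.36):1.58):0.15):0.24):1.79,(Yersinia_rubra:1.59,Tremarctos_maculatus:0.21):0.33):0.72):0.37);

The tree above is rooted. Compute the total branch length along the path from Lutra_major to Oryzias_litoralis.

11.00

The path runs Lutra_major → … → MRCA → … → Oryzias_litoralis; the MRCA is the node subtending ((Lutra_major,Corylus_tricolor),(((((Oryzias_litoralis,Puma_elegans),(Corvus_vulgaris,Acinonyx_niger)),Homo_occidentalis),(Glossina_niger,((((Helarctos_brevicauda,Passer_domesticus),(Saimiri_fluviatilis,Cavia_gracilis)),Microtus_brevicauda),(Otocyon_albus,Oncorhynchus_brevicauda)))),(Yersinia_rubra,Tremarctos_maculatus))).
Branch lengths along that path: 1.87 + 0.85 + 0.72 + 1.79 + 1.67 + 1.81 + 1.05 + 1.24 = 11.00.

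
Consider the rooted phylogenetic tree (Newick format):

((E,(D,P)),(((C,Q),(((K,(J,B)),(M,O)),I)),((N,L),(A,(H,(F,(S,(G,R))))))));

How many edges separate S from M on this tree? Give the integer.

11

The MRCA of S and M is the node subtending (((C,Q),(((K,(J,B)),(M,O)),I)),((N,L),(A,(H,(F,(S,(G,R))))))).
From S up to that node: 6 branches. From M up to the same node: 5 branches. Total: 6 + 5 = 11.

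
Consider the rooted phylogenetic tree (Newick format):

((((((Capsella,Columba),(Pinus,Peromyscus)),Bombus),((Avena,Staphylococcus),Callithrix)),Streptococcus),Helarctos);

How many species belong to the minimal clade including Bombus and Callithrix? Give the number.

The MRCA of Bombus and Callithrix is the node subtending ((((Capsella,Columba),(Pinus,Peromyscus)),Bombus),((Avena,Staphylococcus),Callithrix)).
That clade contains 8 terminal taxa: Avena, Bombus, Callithrix, Capsella, Columba, Peromyscus, Pinus, Staphylococcus.

8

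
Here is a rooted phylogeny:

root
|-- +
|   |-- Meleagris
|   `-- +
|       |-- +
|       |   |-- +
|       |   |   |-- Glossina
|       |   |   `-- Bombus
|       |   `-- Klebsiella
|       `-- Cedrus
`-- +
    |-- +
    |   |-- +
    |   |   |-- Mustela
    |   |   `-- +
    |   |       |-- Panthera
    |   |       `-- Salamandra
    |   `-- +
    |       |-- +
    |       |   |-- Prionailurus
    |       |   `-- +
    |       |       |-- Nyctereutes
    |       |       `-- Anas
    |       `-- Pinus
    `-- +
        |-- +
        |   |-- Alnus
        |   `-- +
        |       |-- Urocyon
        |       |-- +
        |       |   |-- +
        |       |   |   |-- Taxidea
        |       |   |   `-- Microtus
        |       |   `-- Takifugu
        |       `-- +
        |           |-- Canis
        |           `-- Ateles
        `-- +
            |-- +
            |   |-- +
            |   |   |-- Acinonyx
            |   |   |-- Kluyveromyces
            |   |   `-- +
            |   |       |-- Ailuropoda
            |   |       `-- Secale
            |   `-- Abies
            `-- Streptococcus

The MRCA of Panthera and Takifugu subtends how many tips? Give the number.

20

The MRCA of Panthera and Takifugu is the node subtending (((Mustela,(Panthera,Salamandra)),((Prionailurus,(Nyctereutes,Anas)),Pinus)),((Alnus,(Urocyon,((Taxidea,Microtus),Takifugu),(Canis,Ateles))),(((Acinonyx,Kluyveromyces,(Ailuropoda,Secale)),Abies),Streptococcus))).
That clade contains 20 terminal taxa: Abies, Acinonyx, Ailuropoda, Alnus, Anas, Ateles, Canis, Kluyveromyces, Microtus, Mustela, Nyctereutes, Panthera, Pinus, Prionailurus, Salamandra, Secale, Streptococcus, Takifugu, Taxidea, Urocyon.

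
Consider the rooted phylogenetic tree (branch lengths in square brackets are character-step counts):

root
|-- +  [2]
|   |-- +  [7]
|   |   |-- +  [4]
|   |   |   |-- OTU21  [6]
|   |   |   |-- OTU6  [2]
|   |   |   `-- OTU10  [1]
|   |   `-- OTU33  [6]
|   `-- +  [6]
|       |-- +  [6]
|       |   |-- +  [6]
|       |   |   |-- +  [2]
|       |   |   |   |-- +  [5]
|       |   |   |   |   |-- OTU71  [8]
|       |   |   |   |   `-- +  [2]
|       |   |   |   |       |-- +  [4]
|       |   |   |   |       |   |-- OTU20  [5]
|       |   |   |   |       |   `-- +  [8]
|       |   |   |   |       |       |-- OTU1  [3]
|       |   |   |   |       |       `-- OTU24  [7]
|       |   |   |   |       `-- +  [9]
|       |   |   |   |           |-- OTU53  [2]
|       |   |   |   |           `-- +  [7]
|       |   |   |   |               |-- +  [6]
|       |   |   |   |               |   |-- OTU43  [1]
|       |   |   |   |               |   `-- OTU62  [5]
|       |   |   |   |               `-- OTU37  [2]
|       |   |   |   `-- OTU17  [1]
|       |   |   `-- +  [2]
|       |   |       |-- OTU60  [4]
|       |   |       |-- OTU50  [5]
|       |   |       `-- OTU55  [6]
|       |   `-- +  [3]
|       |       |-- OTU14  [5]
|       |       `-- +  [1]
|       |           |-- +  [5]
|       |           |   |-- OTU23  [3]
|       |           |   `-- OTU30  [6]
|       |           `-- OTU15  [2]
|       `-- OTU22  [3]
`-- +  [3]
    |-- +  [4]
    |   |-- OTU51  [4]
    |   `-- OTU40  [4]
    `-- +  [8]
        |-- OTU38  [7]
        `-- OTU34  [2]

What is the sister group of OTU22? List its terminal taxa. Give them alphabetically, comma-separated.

OTU1, OTU14, OTU15, OTU17, OTU20, OTU23, OTU24, OTU30, OTU37, OTU43, OTU50, OTU53, OTU55, OTU60, OTU62, OTU71

OTU22 attaches to the tree at the node subtending (((((OTU71,((OTU20,(OTU1,OTU24)),(OTU53,((OTU43,OTU62),OTU37)))),OTU17),(OTU60,OTU50,OTU55)),(OTU14,((OTU23,OTU30),OTU15))),OTU22).
The other lineage descending from that same node — the sister group — is ((((OTU71,((OTU20,(OTU1,OTU24)),(OTU53,((OTU43,OTU62),OTU37)))),OTU17),(OTU60,OTU50,OTU55)),(OTU14,((OTU23,OTU30),OTU15))); its 16 tips in alphabetical order are the answer.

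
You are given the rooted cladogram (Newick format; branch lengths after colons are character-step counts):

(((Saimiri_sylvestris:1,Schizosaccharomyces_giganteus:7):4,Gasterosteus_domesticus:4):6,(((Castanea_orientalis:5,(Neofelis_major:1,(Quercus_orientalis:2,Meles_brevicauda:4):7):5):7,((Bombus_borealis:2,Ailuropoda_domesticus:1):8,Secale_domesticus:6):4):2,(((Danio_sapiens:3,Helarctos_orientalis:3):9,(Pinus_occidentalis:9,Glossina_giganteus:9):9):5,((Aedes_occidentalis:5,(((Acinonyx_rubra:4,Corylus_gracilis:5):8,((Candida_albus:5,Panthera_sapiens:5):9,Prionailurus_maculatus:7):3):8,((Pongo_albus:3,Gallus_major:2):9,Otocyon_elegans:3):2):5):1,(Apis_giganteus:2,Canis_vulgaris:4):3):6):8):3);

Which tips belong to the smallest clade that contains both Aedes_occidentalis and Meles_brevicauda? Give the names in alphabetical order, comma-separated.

Acinonyx_rubra, Aedes_occidentalis, Ailuropoda_domesticus, Apis_giganteus, Bombus_borealis, Candida_albus, Canis_vulgaris, Castanea_orientalis, Corylus_gracilis, Danio_sapiens, Gallus_major, Glossina_giganteus, Helarctos_orientalis, Meles_brevicauda, Neofelis_major, Otocyon_elegans, Panthera_sapiens, Pinus_occidentalis, Pongo_albus, Prionailurus_maculatus, Quercus_orientalis, Secale_domesticus

Tracing Aedes_occidentalis: it sits inside (Aedes_occidentalis,(((Acinonyx_rubra,Corylus_gracilis),((Candida_albus,Panthera_sapiens),Prionailurus_maculatus)),((Pongo_albus,Gallus_major),Otocyon_elegans))).
Tracing Meles_brevicauda: it sits inside (Quercus_orientalis,Meles_brevicauda).
The smallest clade enclosing both is (((Castanea_orientalis,(Neofelis_major,(Quercus_orientalis,Meles_brevicauda))),((Bombus_borealis,Ailuropoda_domesticus),Secale_domesticus)),(((Danio_sapiens,Helarctos_orientalis),(Pinus_occidentalis,Glossina_giganteus)),((Aedes_occidentalis,(((Acinonyx_rubra,Corylus_gracilis),((Candida_albus,Panthera_sapiens),Prionailurus_maculatus)),((Pongo_albus,Gallus_major),Otocyon_elegans))),(Apis_giganteus,Canis_vulgaris)))); the answer is its 22 terminal taxa in alphabetical order.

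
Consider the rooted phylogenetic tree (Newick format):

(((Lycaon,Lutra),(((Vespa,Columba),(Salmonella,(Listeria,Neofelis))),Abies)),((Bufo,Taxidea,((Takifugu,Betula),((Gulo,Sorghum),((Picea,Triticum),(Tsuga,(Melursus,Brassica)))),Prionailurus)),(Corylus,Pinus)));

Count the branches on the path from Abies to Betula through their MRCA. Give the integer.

8

The MRCA of Abies and Betula is the root of the tree.
From Abies up to that node: 3 branches. From Betula up to the same node: 5 branches. Total: 3 + 5 = 8.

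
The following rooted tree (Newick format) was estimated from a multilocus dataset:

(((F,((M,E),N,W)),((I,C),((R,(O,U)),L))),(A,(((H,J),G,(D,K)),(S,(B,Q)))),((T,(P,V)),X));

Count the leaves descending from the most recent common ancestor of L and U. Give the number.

4

The MRCA of L and U is the node subtending ((R,(O,U)),L).
That clade contains 4 terminal taxa: L, O, R, U.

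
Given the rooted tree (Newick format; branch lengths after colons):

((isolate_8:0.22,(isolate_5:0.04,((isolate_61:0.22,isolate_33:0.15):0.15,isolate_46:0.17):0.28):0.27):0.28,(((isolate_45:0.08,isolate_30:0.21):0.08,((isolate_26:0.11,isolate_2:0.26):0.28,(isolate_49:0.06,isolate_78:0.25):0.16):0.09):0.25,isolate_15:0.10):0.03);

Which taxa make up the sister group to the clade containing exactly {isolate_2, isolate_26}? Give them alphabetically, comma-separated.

isolate_49, isolate_78

The clade containing exactly {isolate_2, isolate_26} attaches to the tree at the node subtending ((isolate_26,isolate_2),(isolate_49,isolate_78)).
The other lineage descending from that same node — the sister group — is (isolate_49,isolate_78); its 2 tips in alphabetical order are the answer.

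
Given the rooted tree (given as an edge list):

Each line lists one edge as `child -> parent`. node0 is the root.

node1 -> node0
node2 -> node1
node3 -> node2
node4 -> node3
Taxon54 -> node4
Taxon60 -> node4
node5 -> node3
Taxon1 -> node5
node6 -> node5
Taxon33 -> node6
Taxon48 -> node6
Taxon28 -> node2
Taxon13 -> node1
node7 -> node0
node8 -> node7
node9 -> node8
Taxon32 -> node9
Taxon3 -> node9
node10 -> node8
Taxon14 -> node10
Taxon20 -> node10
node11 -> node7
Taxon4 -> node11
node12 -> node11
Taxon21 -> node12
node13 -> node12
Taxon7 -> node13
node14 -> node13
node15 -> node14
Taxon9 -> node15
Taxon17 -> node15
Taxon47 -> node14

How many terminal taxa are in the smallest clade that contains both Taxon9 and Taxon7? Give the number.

The MRCA of Taxon9 and Taxon7 is the node subtending (Taxon7,((Taxon9,Taxon17),Taxon47)).
That clade contains 4 terminal taxa: Taxon17, Taxon47, Taxon7, Taxon9.

4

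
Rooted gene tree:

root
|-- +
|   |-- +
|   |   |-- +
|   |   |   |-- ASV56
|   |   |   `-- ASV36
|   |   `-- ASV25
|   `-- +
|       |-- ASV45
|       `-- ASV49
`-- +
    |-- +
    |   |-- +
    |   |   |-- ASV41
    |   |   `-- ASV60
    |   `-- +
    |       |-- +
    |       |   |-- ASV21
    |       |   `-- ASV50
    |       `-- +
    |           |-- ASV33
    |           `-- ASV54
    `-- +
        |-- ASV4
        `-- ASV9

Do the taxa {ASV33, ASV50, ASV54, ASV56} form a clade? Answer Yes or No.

No

The MRCA of the listed taxa is the root, so the smallest clade containing them is the whole tree.
That clade also contains ASV21, ASV25, ASV36, ASV4, ASV41, ASV45, ASV49, ASV60, ASV9, which are not in the proposed group, so the group is not monophyletic.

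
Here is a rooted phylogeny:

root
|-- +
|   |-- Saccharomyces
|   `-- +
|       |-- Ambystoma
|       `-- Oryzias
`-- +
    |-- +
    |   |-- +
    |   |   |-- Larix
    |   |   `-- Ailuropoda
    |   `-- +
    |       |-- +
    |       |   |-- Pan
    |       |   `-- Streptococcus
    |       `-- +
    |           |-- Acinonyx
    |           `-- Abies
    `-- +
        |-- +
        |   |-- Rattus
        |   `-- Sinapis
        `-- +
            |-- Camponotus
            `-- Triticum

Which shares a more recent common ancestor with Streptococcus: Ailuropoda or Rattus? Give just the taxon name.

Ailuropoda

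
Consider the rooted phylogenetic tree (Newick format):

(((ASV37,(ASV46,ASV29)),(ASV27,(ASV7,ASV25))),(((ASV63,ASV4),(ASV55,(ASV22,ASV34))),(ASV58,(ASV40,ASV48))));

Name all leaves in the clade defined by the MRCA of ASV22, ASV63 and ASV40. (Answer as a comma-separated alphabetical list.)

Tracing ASV22: it sits inside (ASV22,ASV34).
Tracing ASV63: it sits inside (ASV63,ASV4).
Tracing ASV40: it sits inside (ASV40,ASV48).
The smallest clade enclosing all 3 is (((ASV63,ASV4),(ASV55,(ASV22,ASV34))),(ASV58,(ASV40,ASV48))); the answer is its 8 terminal taxa in alphabetical order.

ASV22, ASV34, ASV4, ASV40, ASV48, ASV55, ASV58, ASV63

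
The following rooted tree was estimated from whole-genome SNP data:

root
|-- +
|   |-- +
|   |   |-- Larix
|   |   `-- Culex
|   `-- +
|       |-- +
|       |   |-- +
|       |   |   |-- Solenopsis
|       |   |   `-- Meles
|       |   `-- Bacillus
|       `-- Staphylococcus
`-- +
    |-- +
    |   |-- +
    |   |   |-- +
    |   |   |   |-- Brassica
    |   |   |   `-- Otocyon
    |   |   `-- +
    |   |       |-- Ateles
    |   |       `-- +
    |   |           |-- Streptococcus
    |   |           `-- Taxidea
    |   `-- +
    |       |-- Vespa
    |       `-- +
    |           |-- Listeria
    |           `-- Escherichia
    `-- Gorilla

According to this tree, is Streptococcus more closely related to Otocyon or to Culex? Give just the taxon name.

Otocyon

The MRCA of Streptococcus and Otocyon subtends ((Brassica,Otocyon),(Ateles,(Streptococcus,Taxidea))) (5 taxa).
The MRCA of Streptococcus and Culex is the root, subtending the entire tree (15 taxa).
The first is nested inside the second, so Streptococcus shares a more recent common ancestor with Otocyon.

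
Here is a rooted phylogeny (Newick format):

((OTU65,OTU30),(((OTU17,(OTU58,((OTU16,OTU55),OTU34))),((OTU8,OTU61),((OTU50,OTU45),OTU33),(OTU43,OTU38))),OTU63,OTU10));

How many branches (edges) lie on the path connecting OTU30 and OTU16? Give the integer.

The MRCA of OTU30 and OTU16 is the root of the tree.
From OTU30 up to that node: 2 branches. From OTU16 up to the same node: 7 branches. Total: 2 + 7 = 9.

9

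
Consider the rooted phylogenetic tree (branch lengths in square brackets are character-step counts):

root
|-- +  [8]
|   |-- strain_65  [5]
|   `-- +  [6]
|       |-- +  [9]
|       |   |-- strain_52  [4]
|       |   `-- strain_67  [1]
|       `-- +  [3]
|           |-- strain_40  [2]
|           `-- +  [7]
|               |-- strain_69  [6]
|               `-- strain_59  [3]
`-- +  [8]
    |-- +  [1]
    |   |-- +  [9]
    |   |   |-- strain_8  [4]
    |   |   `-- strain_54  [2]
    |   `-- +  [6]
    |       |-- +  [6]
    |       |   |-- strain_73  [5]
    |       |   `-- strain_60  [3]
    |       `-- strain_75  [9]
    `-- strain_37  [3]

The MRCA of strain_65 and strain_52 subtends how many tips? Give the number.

6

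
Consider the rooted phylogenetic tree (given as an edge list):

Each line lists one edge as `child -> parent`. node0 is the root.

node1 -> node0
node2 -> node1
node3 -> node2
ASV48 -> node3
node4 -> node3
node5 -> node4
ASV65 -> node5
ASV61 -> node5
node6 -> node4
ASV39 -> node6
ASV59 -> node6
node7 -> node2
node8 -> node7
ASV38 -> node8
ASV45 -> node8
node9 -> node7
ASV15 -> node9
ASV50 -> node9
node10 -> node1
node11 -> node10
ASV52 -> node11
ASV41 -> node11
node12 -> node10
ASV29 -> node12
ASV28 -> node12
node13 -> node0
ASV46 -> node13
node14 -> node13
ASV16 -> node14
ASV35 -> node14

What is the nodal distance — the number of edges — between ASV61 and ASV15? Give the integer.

The MRCA of ASV61 and ASV15 is the node subtending ((ASV48,((ASV65,ASV61),(ASV39,ASV59))),((ASV38,ASV45),(ASV15,ASV50))).
From ASV61 up to that node: 4 branches. From ASV15 up to the same node: 3 branches. Total: 4 + 3 = 7.

7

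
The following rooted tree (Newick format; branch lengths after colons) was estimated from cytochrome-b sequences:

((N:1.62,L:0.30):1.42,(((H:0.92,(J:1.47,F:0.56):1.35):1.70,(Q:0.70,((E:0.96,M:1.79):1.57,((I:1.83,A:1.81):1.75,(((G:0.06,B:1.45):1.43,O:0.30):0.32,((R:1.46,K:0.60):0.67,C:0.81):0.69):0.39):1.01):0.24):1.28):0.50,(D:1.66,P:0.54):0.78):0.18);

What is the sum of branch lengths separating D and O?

6.48

The path runs D → … → MRCA → … → O; the MRCA is the node subtending (((H,(J,F)),(Q,((E,M),((I,A),(((G,B),O),((R,K),C)))))),(D,P)).
Branch lengths along that path: 1.66 + 0.78 + 0.50 + 1.28 + 0.24 + 1.01 + 0.39 + 0.32 + 0.30 = 6.48.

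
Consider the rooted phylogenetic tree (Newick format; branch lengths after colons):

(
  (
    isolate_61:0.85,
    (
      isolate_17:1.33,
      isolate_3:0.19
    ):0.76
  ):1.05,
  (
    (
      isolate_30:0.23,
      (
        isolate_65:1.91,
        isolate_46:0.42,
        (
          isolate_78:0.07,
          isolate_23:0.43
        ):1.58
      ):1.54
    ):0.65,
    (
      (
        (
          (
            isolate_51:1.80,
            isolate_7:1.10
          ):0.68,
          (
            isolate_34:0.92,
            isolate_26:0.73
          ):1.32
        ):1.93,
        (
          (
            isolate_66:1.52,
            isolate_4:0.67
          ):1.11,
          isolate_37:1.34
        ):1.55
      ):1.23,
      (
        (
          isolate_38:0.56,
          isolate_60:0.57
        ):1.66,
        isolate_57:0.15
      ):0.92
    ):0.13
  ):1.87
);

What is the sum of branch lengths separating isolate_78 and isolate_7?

8.91

The path runs isolate_78 → … → MRCA → … → isolate_7; the MRCA is the node subtending ((isolate_30,(isolate_65,isolate_46,(isolate_78,isolate_23))),((((isolate_51,isolate_7),(isolate_34,isolate_26)),((isolate_66,isolate_4),isolate_37)),((isolate_38,isolate_60),isolate_57))).
Branch lengths along that path: 0.07 + 1.58 + 1.54 + 0.65 + 0.13 + 1.23 + 1.93 + 0.68 + 1.10 = 8.91.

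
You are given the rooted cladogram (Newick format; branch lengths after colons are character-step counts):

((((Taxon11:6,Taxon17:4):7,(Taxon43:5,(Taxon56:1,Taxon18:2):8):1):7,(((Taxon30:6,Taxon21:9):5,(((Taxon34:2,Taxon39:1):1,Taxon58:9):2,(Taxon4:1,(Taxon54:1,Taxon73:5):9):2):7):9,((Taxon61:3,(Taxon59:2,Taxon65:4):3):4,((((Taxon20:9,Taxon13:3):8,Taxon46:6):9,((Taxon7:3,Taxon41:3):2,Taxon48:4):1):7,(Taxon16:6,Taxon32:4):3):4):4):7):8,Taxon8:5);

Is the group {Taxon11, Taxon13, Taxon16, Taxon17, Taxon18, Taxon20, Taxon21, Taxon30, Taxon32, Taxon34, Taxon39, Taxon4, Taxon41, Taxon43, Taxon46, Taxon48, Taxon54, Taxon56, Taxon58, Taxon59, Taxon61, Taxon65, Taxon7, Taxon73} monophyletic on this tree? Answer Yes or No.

The most recent common ancestor of these taxa subtends (((Taxon11,Taxon17),(Taxon43,(Taxon56,Taxon18))),(((Taxon30,Taxon21),(((Taxon34,Taxon39),Taxon58),(Taxon4,(Taxon54,Taxon73)))),((Taxon61,(Taxon59,Taxon65)),((((Taxon20,Taxon13),Taxon46),((Taxon7,Taxon41),Taxon48)),(Taxon16,Taxon32))))).
That clade has exactly 24 tips — every listed taxon and nothing else — so the group is monophyletic.

Yes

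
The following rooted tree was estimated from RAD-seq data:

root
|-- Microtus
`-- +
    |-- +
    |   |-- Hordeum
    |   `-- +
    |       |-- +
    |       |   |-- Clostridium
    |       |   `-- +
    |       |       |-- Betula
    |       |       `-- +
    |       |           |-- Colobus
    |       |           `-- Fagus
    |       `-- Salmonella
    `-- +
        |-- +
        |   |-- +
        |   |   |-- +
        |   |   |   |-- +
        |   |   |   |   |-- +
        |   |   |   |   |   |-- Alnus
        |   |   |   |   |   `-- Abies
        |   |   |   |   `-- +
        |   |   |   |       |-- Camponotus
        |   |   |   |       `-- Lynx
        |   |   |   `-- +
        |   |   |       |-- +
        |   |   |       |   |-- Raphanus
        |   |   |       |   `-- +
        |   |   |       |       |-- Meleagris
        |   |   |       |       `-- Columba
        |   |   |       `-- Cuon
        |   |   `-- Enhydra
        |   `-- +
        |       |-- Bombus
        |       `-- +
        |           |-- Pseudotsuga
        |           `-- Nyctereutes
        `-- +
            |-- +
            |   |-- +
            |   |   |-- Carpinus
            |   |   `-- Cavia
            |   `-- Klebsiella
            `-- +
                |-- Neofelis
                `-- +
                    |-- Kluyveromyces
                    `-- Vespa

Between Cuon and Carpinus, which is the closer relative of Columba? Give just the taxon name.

The MRCA of Columba and Cuon subtends ((Raphanus,(Meleagris,Columba)),Cuon) (4 taxa).
The MRCA of Columba and Carpinus subtends ((((((Alnus,Abies),(Camponotus,Lynx)),((Raphanus,(Meleagris,Columba)),Cuon)),Enhydra),(Bombus,(Pseudotsuga,Nyctereutes))),(((Carpinus,Cavia),Klebsiella),(Neofelis,(Kluyveromyces,Vespa)))) (18 taxa).
The first is nested inside the second, so Columba shares a more recent common ancestor with Cuon.

Cuon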